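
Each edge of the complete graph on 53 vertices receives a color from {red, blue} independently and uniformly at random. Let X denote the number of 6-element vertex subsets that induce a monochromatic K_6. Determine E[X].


Let X = Σ_S X_S over the C(53, 6) = 22957480 subsets S of size 6, where X_S = 1 if the K_6 on S is monochromatic.
For a fixed S, the K_6 on S has C(6, 2) = 15 edges. P[all 15 edges red] = (1/2)^15, and likewise for blue, so P[monochromatic] = 2·(1/2)^15 = 2^{1 − 15} = 1/16384.
By linearity of expectation: E[X] = C(53, 6) · 2^{1 − 15} = 22957480 · 1/16384 = 2869685/2048.
Numerically: E[X] ≈ 1401.2134.

E[X] = C(53,6)·2^(1−C(6,2)) = 2869685/2048 ≈ 1401.2134.


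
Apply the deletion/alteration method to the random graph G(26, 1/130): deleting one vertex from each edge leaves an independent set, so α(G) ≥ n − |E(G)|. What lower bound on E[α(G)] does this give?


E[|E(G)|] = C(26, 2)·p = 325 · (1/130) = 5/2.
E[α(G)] ≥ n − E[|E(G)|] = 26 − 5/2 = 47/2.
Numerically: ≈ 23.500000.
(This is only a lower bound; the true E[α(G)] may be larger.)

E[α(G)] ≥ 47/2 ≈ 23.500000.


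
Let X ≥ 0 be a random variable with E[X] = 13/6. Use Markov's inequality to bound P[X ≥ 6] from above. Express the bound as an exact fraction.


μ = E[X] = 13/6, a = 6.
Markov: P[X ≥ 6] ≤ μ/a = (13/6)/6 = 13/36.
Numerically: ≈ 0.361111.
(Since a = 6 > μ = 2.166667, the bound 13/36 is < 1 and informative.)

P[X ≥ 6] ≤ 13/36 ≈ 0.361111.


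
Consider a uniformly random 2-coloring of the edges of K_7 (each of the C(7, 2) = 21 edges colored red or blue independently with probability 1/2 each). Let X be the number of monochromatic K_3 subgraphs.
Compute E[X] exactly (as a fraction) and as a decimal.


Let X = Σ_S X_S over the C(7, 3) = 35 subsets S of size 3, where X_S = 1 if the K_3 on S is monochromatic.
For a fixed S, the K_3 on S has C(3, 2) = 3 edges. P[all 3 edges red] = (1/2)^3, and likewise for blue, so P[monochromatic] = 2·(1/2)^3 = 2^{1 − 3} = 1/4.
By linearity of expectation: E[X] = C(7, 3) · 2^{1 − 3} = 35 · 1/4 = 35/4.
Numerically: E[X] ≈ 8.75000.

E[X] = C(7,3)·2^(1−C(3,2)) = 35/4 ≈ 8.75000.


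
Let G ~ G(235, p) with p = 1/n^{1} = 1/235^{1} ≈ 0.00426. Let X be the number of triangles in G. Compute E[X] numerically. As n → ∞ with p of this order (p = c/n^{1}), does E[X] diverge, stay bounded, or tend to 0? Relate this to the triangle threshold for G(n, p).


Number of potential triangles: C(235, 3) = 2135445.
Each occurs with probability p³ ≈ (0.00426)³ ≈ 7.70542e-08.
By linearity: E[X] = C(235, 3)·p³ ≈ 2135445 · 7.70542e-08 ≈ 0.165.
Here α = 1, so p = 1/n is exactly at the triangle threshold p ~ 1/n. Asymptotically E[X] → c³/6 = 1³/6 = 1/6 ≈ 0.167, a bounded constant. In this regime the triangle count is asymptotically Poisson(c³/6).

E[X] ≈ 0.165; in regime p = Θ(1/n^{1}) E[X] stays bounded (at the triangle threshold p ~ 1/n).


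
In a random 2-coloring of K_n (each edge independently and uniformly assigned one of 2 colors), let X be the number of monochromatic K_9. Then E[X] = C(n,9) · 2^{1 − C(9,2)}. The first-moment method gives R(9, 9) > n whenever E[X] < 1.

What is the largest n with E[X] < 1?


We need C(n, 9) · 2^{1 − 36} < 1, i.e. C(n, 9) < 2^{36 − 1} = 34359738368.
Check values of n near the boundary:
  n = 62: C(62, 9) = 20286591270; 20286591270 < 34359738368? YES
  n = 63: C(63, 9) = 23667689815; 23667689815 < 34359738368? YES
  n = 64: C(64, 9) = 27540584512; 27540584512 < 34359738368? YES
  n = 65: C(65, 9) = 31966749880; 31966749880 < 34359738368? YES
  n = 66: C(66, 9) = 37014131440; 37014131440 < 34359738368? NO
  n = 67: C(67, 9) = 42757703560; 42757703560 < 34359738368? NO
The largest n with C(n, 9) < 34359738368 is n = 65 (where E[X] = 3995843735/4294967296 ≈ 0.9304). Hence R(9, 9) > 65, i.e. R(9, 9) ≥ 66.

Largest n = 65; hence R(9, 9) > 65.


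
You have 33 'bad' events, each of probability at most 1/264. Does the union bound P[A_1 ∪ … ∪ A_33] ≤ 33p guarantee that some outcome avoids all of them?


Union bound: P[∪_{i=1}^{33} A_i] ≤ Σ_i P[A_i] ≤ 33·p = 33·(1/264) = 1/8.
Numerically: 1/8 ≈ 0.125.
Is 1/8 < 1? YES.
Since P[∪ A_i] ≤ 1/8 < 1, the complement has P[∩ A_i^c] ≥ 1 − 1/8 = 7/8 > 0, so some outcome avoids every A_i.

33·p = 1/8 ≈ 0.125; existence CERTIFIED by the union bound.


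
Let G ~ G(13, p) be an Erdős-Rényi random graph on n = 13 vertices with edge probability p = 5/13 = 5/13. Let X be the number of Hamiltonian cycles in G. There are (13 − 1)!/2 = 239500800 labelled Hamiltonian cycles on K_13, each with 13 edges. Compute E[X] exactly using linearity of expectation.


K_13 has (13 − 1)!/2 = 239500800 labelled Hamiltonian cycles.
For each such Hamiltonian cycle H, let X_H = 1 if all 13 edges of H are present in G. Then P[X_H = 1] = p^{13} = (5/13)^{13} = 1220703125/302875106592253.
Summing the indicators: E[X] = Σ_H E[X_H] = 239500800 · p^{13} = 239500800 · 1220703125/302875106592253 = 292359375000000000/302875106592253.
Numerically: E[X] ≈ 965.

E[X] = 239500800 · (5/13)^{13} = 292359375000000000/302875106592253 ≈ 965.


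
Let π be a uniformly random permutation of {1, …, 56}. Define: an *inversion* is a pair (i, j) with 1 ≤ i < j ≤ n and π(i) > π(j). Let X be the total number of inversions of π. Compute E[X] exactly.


Write X = Σ X_I over the C(56, 2) = 1540 pairs i < j, with X_I the indicator of one inversion.
There are 1540 indicators.
For each fixed pair i < j, the values π(i) and π(j) are two distinct elements of {1, …, 56} in uniformly random order; by symmetry P[π(i) > π(j)] = 1/2.
By linearity: E[X] = 1540 · (1/2) = C(56, 2) · (1/2) = 1540/2 = 770 ≈ 770.000000.

E[X] = 770 = 770.000000.


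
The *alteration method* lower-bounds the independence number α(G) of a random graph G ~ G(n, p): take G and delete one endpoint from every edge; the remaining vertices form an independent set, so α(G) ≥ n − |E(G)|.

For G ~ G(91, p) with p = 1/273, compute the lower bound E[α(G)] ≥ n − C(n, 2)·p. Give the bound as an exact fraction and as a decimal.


E[|E(G)|] = C(91, 2)·p = 4095 · (1/273) = 15.
E[α(G)] ≥ n − E[|E(G)|] = 91 − 15 = 76.
Numerically: ≈ 76.00000.
(This is only a lower bound; the true E[α(G)] may be larger.)

E[α(G)] ≥ 76 ≈ 76.00000.


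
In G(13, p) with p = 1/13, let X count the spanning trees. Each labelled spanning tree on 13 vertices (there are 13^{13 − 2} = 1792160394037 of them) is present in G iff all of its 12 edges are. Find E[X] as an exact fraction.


K_13 has 13^{13 − 2} = 1792160394037 labelled spanning trees.
For each such spanning tree H, let X_H = 1 if all 12 edges of H are present in G. Then P[X_H = 1] = p^{12} = (1/13)^{12} = 1/23298085122481.
By linearity: E[X] = Σ_H E[X_H] = 1792160394037 · p^{12} = 1792160394037 · 1/23298085122481 = 1/13.
Numerically: E[X] ≈ 0.0769231.

E[X] = 1792160394037 · (1/13)^{12} = 1/13 ≈ 0.0769231.


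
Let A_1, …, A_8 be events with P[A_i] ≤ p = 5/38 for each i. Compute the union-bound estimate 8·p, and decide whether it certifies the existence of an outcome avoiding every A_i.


Union bound: P[∪_{i=1}^{8} A_i] ≤ Σ_i P[A_i] ≤ 8·p = 8·(5/38) = 20/19.
Numerically: 20/19 ≈ 1.0526.
Is 20/19 < 1? NO.
Since the bound 20/19 is ≥ 1, the union bound is uninformative here; it does NOT by itself certify existence.

8·p = 20/19 ≈ 1.0526; existence NOT certified by the union bound.


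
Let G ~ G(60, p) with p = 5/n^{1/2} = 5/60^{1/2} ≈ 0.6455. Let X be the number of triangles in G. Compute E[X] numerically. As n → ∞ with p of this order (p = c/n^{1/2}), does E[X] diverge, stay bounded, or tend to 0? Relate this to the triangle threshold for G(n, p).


Number of potential triangles: C(60, 3) = 34220.
Each occurs with probability p³ ≈ (0.6455)³ ≈ 2.6895718e-01.
By linearity: E[X] = C(60, 3)·p³ ≈ 34220 · 2.6895718e-01 ≈ 9203.71459.
Since α = 1/2 < 1, p = c/n^{1/2} ≫ 1/n is above the triangle threshold p ~ 1/n. Asymptotically E[X] ~ (c³/6)·n^{3(1−α)} = (5³/6)·n^{1.5} → ∞; triangles are abundant w.h.p.

E[X] ≈ 9203.71459; in regime p = Θ(1/n^{1/2}) E[X] diverges (above the triangle threshold p ~ 1/n).


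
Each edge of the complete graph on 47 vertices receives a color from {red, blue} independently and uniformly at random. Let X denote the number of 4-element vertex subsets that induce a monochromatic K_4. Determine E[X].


Let X = Σ_S X_S over the C(47, 4) = 178365 subsets S of size 4, where X_S = 1 if the K_4 on S is monochromatic.
For a fixed S, the K_4 on S has C(4, 2) = 6 edges. P[all 6 edges red] = (1/2)^6, and likewise for blue, so P[monochromatic] = 2·(1/2)^6 = 2^{1 − 6} = 1/32.
By linearity of expectation: E[X] = C(47, 4) · 2^{1 − 6} = 178365 · 1/32 = 178365/32.
Numerically: E[X] ≈ 5573.90625.

E[X] = C(47,4)·2^(1−C(4,2)) = 178365/32 ≈ 5573.90625.


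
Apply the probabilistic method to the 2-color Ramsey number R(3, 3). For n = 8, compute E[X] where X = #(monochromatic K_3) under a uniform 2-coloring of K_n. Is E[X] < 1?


E[X] = C(8, 3) · 2^{1 − 3} = 56 · 2^{−2} = 56/4.
As a reduced fraction: E[X] = 14 ≈ 14.00000.
Is E[X] < 1? NO.
Since E[X] ≥ 1, the first-moment bound is inconclusive at n = 8; it does NOT by itself certify R(3, 3) > 8.

E[X] = 14 ≈ 14.00000; E[X] ≥ 1; first-moment method inconclusive here.


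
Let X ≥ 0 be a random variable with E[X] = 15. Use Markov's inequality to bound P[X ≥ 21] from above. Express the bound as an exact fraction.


μ = E[X] = 15, a = 21.
Markov: P[X ≥ 21] ≤ μ/a = (15)/21 = 5/7.
Numerically: ≈ 0.7143.
(Since a = 21 > μ = 15.0000, the bound 5/7 is < 1 and informative.)

P[X ≥ 21] ≤ 5/7 ≈ 0.7143.


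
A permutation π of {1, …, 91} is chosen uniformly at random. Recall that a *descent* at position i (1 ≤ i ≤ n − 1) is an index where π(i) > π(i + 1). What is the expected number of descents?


Write X = Σ X_I over i = 1, …, 90, with X_I the indicator of one descent.
There are 90 indicators.
For each fixed i, the pair (π(i), π(i+1)) is a uniformly random ordered pair of distinct values from {1, …, 91}; by symmetry P[π(i) > π(i+1)] = 1/2.
By linearity: E[X] = 90 · (1/2) = (91 − 1) · (1/2) = 45 ≈ 45.00000.

E[X] = 45 = 45.00000.


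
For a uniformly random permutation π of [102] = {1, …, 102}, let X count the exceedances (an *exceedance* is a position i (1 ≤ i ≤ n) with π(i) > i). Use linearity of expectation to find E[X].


Write X = Σ_{i=1}^{102} X_i, where X_i = 1_{π(i) > i}.
For each fixed i, π(i) is uniform over {1, …, 102} (marginal of a uniform permutation), so P[π(i) > i] = (n − i)/n. Summing: Σ_{i=1}^{102} (n − i)/n = (0 + 1 + … + 101)/102 = 102(102 − 1)/(2·102) = (102 − 1)/2.
Hence E[X] = Σ_{i=1}^{102} (102 − i)/102 = 101/2 ≈ 50.50000.

E[X] = 101/2 = 50.50000.


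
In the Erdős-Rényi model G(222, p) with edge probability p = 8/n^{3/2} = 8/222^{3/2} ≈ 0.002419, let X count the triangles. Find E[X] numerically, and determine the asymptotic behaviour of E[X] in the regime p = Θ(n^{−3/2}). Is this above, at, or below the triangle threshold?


Number of potential triangles: C(222, 3) = 1798940.
Each occurs with probability p³ ≈ (0.002419)³ ≈ 1.414756e-08.
By linearity: E[X] = C(222, 3)·p³ ≈ 1798940 · 1.414756e-08 ≈ 0.0255.
Since α = 3/2 > 1, p = c/n^{3/2} = o(1/n) is below the triangle threshold p ~ 1/n. Asymptotically E[X] ~ (c³/6)·n^{3(1−α)} = (8³/6)·n^{-1.5} → 0, so by Markov's inequality G has no triangles w.h.p.

E[X] ≈ 0.0255; in regime p = Θ(1/n^{3/2}) E[X] tends to 0 (below the triangle threshold p ~ 1/n).


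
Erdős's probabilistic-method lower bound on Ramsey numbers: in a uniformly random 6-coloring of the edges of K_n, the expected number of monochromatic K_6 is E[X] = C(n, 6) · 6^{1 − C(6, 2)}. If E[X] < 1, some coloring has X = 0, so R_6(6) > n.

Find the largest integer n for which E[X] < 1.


We need C(n, 6) · 6^{1 − 15} < 1, i.e. C(n, 6) < 6^{15 − 1} = 78364164096.
Check values of n near the boundary:
  n = 196: C(196, 6) = 72887293024; 72887293024 < 78364164096? YES
  n = 197: C(197, 6) = 75176946208; 75176946208 < 78364164096? YES
  n = 198: C(198, 6) = 77526225777; 77526225777 < 78364164096? YES
  n = 199: C(199, 6) = 79936367511; 79936367511 < 78364164096? NO
  n = 200: C(200, 6) = 82408626300; 82408626300 < 78364164096? NO
  n = 201: C(201, 6) = 84944276340; 84944276340 < 78364164096? NO
The largest n with C(n, 6) < 78364164096 is n = 198 (where E[X] = 25842075259/26121388032 ≈ 0.9893). Hence R_6(6) > 198, i.e. R_6(6) ≥ 199.

Largest n = 198; hence R_6(6) > 198.


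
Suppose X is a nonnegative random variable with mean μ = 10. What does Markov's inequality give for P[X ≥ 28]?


μ = E[X] = 10, a = 28.
Markov: P[X ≥ 28] ≤ μ/a = (10)/28 = 5/14.
Numerically: ≈ 0.357143.
(Since a = 28 > μ = 10.000000, the bound 5/14 is < 1 and informative.)

P[X ≥ 28] ≤ 5/14 ≈ 0.357143.


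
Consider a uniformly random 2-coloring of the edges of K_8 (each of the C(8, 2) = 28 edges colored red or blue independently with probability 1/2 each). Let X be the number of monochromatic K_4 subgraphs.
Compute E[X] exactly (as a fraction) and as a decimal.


Let X = Σ_S X_S over the C(8, 4) = 70 subsets S of size 4, where X_S = 1 if the K_4 on S is monochromatic.
For a fixed S, the K_4 on S has C(4, 2) = 6 edges. P[all 6 edges red] = (1/2)^6, and likewise for blue, so P[monochromatic] = 2·(1/2)^6 = 2^{1 − 6} = 1/32.
By linearity of expectation: E[X] = C(8, 4) · 2^{1 − 6} = 70 · 1/32 = 35/16.
Numerically: E[X] ≈ 2.18750.

E[X] = C(8,4)·2^(1−C(4,2)) = 35/16 ≈ 2.18750.


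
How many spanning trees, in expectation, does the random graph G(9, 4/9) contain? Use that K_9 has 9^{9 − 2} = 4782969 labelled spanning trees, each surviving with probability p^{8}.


K_9 has 9^{9 − 2} = 4782969 labelled spanning trees.
For each such spanning tree H, let X_H = 1 if all 8 edges of H are present in G. Then P[X_H = 1] = p^{8} = (4/9)^{8} = 65536/43046721.
By linearity: E[X] = Σ_H E[X_H] = 4782969 · p^{8} = 4782969 · 65536/43046721 = 65536/9.
Numerically: E[X] ≈ 7.28e+03.

E[X] = 4782969 · (4/9)^{8} = 65536/9 ≈ 7.28e+03.


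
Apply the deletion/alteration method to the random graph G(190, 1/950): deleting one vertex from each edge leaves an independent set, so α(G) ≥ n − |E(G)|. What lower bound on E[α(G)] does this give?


E[|E(G)|] = C(190, 2)·p = 17955 · (1/950) = 189/10.
E[α(G)] ≥ n − E[|E(G)|] = 190 − 189/10 = 1711/10.
Numerically: ≈ 171.1000.
(This is only a lower bound; the true E[α(G)] may be larger.)

E[α(G)] ≥ 1711/10 ≈ 171.1000.


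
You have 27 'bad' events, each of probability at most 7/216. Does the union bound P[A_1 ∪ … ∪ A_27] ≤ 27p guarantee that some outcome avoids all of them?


Union bound: P[∪_{i=1}^{27} A_i] ≤ Σ_i P[A_i] ≤ 27·p = 27·(7/216) = 7/8.
Numerically: 7/8 ≈ 0.87500.
Is 7/8 < 1? YES.
Since P[∪ A_i] ≤ 7/8 < 1, the complement has P[∩ A_i^c] ≥ 1 − 7/8 = 1/8 > 0, so some outcome avoids every A_i.

27·p = 7/8 ≈ 0.87500; existence CERTIFIED by the union bound.


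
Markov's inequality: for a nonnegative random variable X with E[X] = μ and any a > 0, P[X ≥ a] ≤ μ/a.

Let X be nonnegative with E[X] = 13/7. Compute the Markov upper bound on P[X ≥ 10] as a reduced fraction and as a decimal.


μ = E[X] = 13/7, a = 10.
Markov: P[X ≥ 10] ≤ μ/a = (13/7)/10 = 13/70.
Numerically: ≈ 0.18571.
(Since a = 10 > μ = 1.85714, the bound 13/70 is < 1 and informative.)

P[X ≥ 10] ≤ 13/70 ≈ 0.18571.


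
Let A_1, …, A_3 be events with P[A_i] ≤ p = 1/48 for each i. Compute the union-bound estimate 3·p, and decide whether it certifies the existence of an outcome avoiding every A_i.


Union bound: P[∪_{i=1}^{3} A_i] ≤ Σ_i P[A_i] ≤ 3·p = 3·(1/48) = 1/16.
Numerically: 1/16 ≈ 0.06250.
Is 1/16 < 1? YES.
Since P[∪ A_i] ≤ 1/16 < 1, the complement has P[∩ A_i^c] ≥ 1 − 1/16 = 15/16 > 0, so some outcome avoids every A_i.

3·p = 1/16 ≈ 0.06250; existence CERTIFIED by the union bound.


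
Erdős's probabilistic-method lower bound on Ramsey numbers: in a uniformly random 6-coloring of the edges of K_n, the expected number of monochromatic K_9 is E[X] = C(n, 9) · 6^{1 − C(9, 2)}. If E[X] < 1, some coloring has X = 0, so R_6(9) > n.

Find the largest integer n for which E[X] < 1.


We need C(n, 9) · 6^{1 − 36} < 1, i.e. C(n, 9) < 6^{36 − 1} = 1719070799748422591028658176.
Check values of n near the boundary:
  n = 4405: C(4405, 9) = 1706862792900636302463627150; 1706862792900636302463627150 < 1719070799748422591028658176? YES
  n = 4406: C(4406, 9) = 1710356485221788389505285700; 1710356485221788389505285700 < 1719070799748422591028658176? YES
  n = 4407: C(4407, 9) = 1713856532599459170657070050; 1713856532599459170657070050 < 1719070799748422591028658176? YES
  n = 4408: C(4408, 9) = 1717362945146264156457459600; 1717362945146264156457459600 < 1719070799748422591028658176? YES
  n = 4409: C(4409, 9) = 1720875732988608787686577131; 1720875732988608787686577131 < 1719070799748422591028658176? NO
The largest n with C(n, 9) < 1719070799748422591028658176 is n = 4408 (where E[X] = 35778394690547169926197075/35813974994758803979763712 ≈ 0.99901). Hence R_6(9) > 4408, i.e. R_6(9) ≥ 4409.

Largest n = 4408; hence R_6(9) > 4408.


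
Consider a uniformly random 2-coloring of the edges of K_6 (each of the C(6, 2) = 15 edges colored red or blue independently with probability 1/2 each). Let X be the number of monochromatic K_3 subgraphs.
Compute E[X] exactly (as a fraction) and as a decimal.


Let X = Σ_S X_S over the C(6, 3) = 20 subsets S of size 3, where X_S = 1 if the K_3 on S is monochromatic.
For a fixed S, the K_3 on S has C(3, 2) = 3 edges. P[all 3 edges red] = (1/2)^3, and likewise for blue, so P[monochromatic] = 2·(1/2)^3 = 2^{1 − 3} = 1/4.
By linearity of expectation: E[X] = C(6, 3) · 2^{1 − 3} = 20 · 1/4 = 5.
Numerically: E[X] ≈ 5.000.

E[X] = C(6,3)·2^(1−C(3,2)) = 5 ≈ 5.000.


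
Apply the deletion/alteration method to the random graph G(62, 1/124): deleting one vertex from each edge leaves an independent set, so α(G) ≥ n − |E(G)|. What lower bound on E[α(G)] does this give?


E[|E(G)|] = C(62, 2)·p = 1891 · (1/124) = 61/4.
E[α(G)] ≥ n − E[|E(G)|] = 62 − 61/4 = 187/4.
Numerically: ≈ 46.750000.
(This is only a lower bound; the true E[α(G)] may be larger.)

E[α(G)] ≥ 187/4 ≈ 46.750000.


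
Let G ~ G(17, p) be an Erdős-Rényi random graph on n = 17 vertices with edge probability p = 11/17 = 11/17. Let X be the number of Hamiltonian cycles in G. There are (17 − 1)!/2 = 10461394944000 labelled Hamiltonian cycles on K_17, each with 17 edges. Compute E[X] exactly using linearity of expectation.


K_17 has (17 − 1)!/2 = 10461394944000 labelled Hamiltonian cycles.
For each such Hamiltonian cycle H, let X_H = 1 if all 17 edges of H are present in G. Then P[X_H = 1] = p^{17} = (11/17)^{17} = 505447028499293771/827240261886336764177.
By linearity of expectation: E[X] = Σ_H E[X_H] = 10461394944000 · p^{17} = 10461394944000 · 505447028499293771/827240261886336764177 = 5287680988402335763510093824000/827240261886336764177.
Numerically: E[X] ≈ 6.392e+09.

E[X] = 10461394944000 · (11/17)^{17} = 5287680988402335763510093824000/827240261886336764177 ≈ 6.392e+09.


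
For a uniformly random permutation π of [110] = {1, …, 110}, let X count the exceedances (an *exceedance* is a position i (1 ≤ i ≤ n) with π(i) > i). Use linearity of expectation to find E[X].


Write X = Σ_{i=1}^{110} X_i, where X_i = 1_{π(i) > i}.
For each fixed i, π(i) is uniform over {1, …, 110} (marginal of a uniform permutation), so P[π(i) > i] = (n − i)/n. Summing: Σ_{i=1}^{110} (n − i)/n = (0 + 1 + … + 109)/110 = 110(110 − 1)/(2·110) = (110 − 1)/2.
Hence E[X] = Σ_{i=1}^{110} (110 − i)/110 = 109/2 ≈ 54.500000.

E[X] = 109/2 = 54.500000.


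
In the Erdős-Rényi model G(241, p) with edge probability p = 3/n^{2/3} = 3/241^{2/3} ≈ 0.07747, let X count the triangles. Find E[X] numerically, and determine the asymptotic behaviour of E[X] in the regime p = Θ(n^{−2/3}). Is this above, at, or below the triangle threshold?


Number of potential triangles: C(241, 3) = 2303960.
Each occurs with probability p³ ≈ (0.07747)³ ≈ 4.648680e-04.
By linearity: E[X] = C(241, 3)·p³ ≈ 2303960 · 4.648680e-04 ≈ 1071.0373.
Since α = 2/3 < 1, p = c/n^{2/3} ≫ 1/n is above the triangle threshold p ~ 1/n. Asymptotically E[X] ~ (c³/6)·n^{3(1−α)} = (3³/6)·n^{1} → ∞; triangles are abundant w.h.p.

E[X] ≈ 1071.0373; in regime p = Θ(1/n^{2/3}) E[X] diverges (above the triangle threshold p ~ 1/n).


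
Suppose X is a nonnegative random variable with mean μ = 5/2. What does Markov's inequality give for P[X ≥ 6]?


μ = E[X] = 5/2, a = 6.
Markov: P[X ≥ 6] ≤ μ/a = (5/2)/6 = 5/12.
Numerically: ≈ 0.41667.
(Since a = 6 > μ = 2.50000, the bound 5/12 is < 1 and informative.)

P[X ≥ 6] ≤ 5/12 ≈ 0.41667.


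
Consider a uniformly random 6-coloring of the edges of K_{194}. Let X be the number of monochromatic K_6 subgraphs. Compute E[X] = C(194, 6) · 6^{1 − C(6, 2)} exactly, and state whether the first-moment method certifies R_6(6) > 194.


E[X] = C(194, 6) · 6^{1 − 15} = 68482017072 · 6^{−14} = 68482017072/78364164096.
As a reduced fraction: E[X] = 475569563/544195584 ≈ 0.87389.
Is E[X] < 1? YES.
Since E[X] < 1, there exists a 6-coloring of K_{194} with no monochromatic K_6; hence R_6(6) > 194.

E[X] = 475569563/544195584 ≈ 0.87389; E[X] < 1, so R_6(6) > 194.


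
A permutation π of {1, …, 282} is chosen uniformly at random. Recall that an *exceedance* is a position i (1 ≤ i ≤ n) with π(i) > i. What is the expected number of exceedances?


Write X = Σ_{i=1}^{282} X_i, where X_i = 1_{π(i) > i}.
For each fixed i, π(i) is uniform over {1, …, 282} (marginal of a uniform permutation), so P[π(i) > i] = (n − i)/n. Summing: Σ_{i=1}^{282} (n − i)/n = (0 + 1 + … + 281)/282 = 282(282 − 1)/(2·282) = (282 − 1)/2.
Hence E[X] = Σ_{i=1}^{282} (282 − i)/282 = 281/2 ≈ 140.5000.

E[X] = 281/2 = 140.5000.


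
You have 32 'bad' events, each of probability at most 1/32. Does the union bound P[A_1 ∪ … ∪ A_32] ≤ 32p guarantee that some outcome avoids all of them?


Union bound: P[∪_{i=1}^{32} A_i] ≤ Σ_i P[A_i] ≤ 32·p = 32·(1/32) = 1.
Numerically: 1 ≈ 1.0000000.
Is 1 < 1? NO.
Since the bound 1 is ≥ 1, the union bound is uninformative here; it does NOT by itself certify existence.

32·p = 1 ≈ 1.0000000; existence NOT certified by the union bound.


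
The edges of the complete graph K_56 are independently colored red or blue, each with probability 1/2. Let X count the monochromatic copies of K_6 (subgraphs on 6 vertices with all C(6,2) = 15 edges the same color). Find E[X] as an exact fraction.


Let X = Σ_S X_S over the C(56, 6) = 32468436 subsets S of size 6, where X_S = 1 if the K_6 on S is monochromatic.
For a fixed S, the K_6 on S has C(6, 2) = 15 edges. P[all 15 edges red] = (1/2)^15, and likewise for blue, so P[monochromatic] = 2·(1/2)^15 = 2^{1 − 15} = 1/16384.
Summing: E[X] = C(56, 6) · 2^{1 − 15} = 32468436 · 1/16384 = 8117109/4096.
Numerically: E[X] ≈ 1981.716.

E[X] = C(56,6)·2^(1−C(6,2)) = 8117109/4096 ≈ 1981.716.


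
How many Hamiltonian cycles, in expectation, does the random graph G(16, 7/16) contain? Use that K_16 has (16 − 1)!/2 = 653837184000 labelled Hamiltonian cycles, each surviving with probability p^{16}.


K_16 has (16 − 1)!/2 = 653837184000 labelled Hamiltonian cycles.
For each such Hamiltonian cycle H, let X_H = 1 if all 16 edges of H are present in G. Then P[X_H = 1] = p^{16} = (7/16)^{16} = 33232930569601/18446744073709551616.
By linearity of expectation: E[X] = Σ_H E[X_H] = 653837184000 · p^{16} = 653837184000 · 33232930569601/18446744073709551616 = 21219654042671322112875/18014398509481984.
Numerically: E[X] ≈ 1.178e+06.

E[X] = 653837184000 · (7/16)^{16} = 21219654042671322112875/18014398509481984 ≈ 1.178e+06.


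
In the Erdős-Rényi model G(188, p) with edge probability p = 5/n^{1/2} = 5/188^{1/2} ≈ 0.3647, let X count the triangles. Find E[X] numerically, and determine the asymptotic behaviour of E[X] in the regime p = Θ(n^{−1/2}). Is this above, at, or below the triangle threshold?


Number of potential triangles: C(188, 3) = 1089836.
Each occurs with probability p³ ≈ (0.3647)³ ≈ 4.849235e-02.
By linearity: E[X] = C(188, 3)·p³ ≈ 1089836 · 4.849235e-02 ≈ 52848.7097.
Since α = 1/2 < 1, p = c/n^{1/2} ≫ 1/n is above the triangle threshold p ~ 1/n. Asymptotically E[X] ~ (c³/6)·n^{3(1−α)} = (5³/6)·n^{1.5} → ∞; triangles are abundant w.h.p.

E[X] ≈ 52848.7097; in regime p = Θ(1/n^{1/2}) E[X] diverges (above the triangle threshold p ~ 1/n).


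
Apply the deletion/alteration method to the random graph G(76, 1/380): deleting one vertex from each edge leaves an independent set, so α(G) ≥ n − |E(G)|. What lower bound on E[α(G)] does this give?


E[|E(G)|] = C(76, 2)·p = 2850 · (1/380) = 15/2.
E[α(G)] ≥ n − E[|E(G)|] = 76 − 15/2 = 137/2.
Numerically: ≈ 68.50000.
(This is only a lower bound; the true E[α(G)] may be larger.)

E[α(G)] ≥ 137/2 ≈ 68.50000.


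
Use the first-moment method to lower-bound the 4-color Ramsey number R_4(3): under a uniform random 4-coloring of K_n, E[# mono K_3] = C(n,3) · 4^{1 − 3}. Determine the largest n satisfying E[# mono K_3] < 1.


We need C(n, 3) · 4^{1 − 3} < 1, i.e. C(n, 3) < 4^{3 − 1} = 16.
Check values of n near the boundary:
  n = 3: C(3, 3) = 1; 1 < 16? YES
  n = 4: C(4, 3) = 4; 4 < 16? YES
  n = 5: C(5, 3) = 10; 10 < 16? YES
  n = 6: C(6, 3) = 20; 20 < 16? NO
  n = 7: C(7, 3) = 35; 35 < 16? NO
  n = 8: C(8, 3) = 56; 56 < 16? NO
The largest n with C(n, 3) < 16 is n = 5 (where E[X] = 5/8 ≈ 0.62500). Hence R_4(3) > 5, i.e. R_4(3) ≥ 6.

Largest n = 5; hence R_4(3) > 5.


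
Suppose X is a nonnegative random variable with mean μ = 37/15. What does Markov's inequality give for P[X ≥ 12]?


μ = E[X] = 37/15, a = 12.
Markov: P[X ≥ 12] ≤ μ/a = (37/15)/12 = 37/180.
Numerically: ≈ 0.205556.
(Since a = 12 > μ = 2.466667, the bound 37/180 is < 1 and informative.)

P[X ≥ 12] ≤ 37/180 ≈ 0.205556.


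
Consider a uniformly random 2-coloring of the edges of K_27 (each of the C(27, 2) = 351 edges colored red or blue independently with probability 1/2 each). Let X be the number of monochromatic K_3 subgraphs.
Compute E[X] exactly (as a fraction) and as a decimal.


Let X = Σ_S X_S over the C(27, 3) = 2925 subsets S of size 3, where X_S = 1 if the K_3 on S is monochromatic.
For a fixed S, the K_3 on S has C(3, 2) = 3 edges. P[all 3 edges red] = (1/2)^3, and likewise for blue, so P[monochromatic] = 2·(1/2)^3 = 2^{1 − 3} = 1/4.
By linearity of expectation: E[X] = C(27, 3) · 2^{1 − 3} = 2925 · 1/4 = 2925/4.
Numerically: E[X] ≈ 731.250000.

E[X] = C(27,3)·2^(1−C(3,2)) = 2925/4 ≈ 731.250000.


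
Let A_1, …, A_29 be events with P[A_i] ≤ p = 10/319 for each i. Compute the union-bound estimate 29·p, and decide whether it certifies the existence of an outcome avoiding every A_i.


Union bound: P[∪_{i=1}^{29} A_i] ≤ Σ_i P[A_i] ≤ 29·p = 29·(10/319) = 10/11.
Numerically: 10/11 ≈ 0.909091.
Is 10/11 < 1? YES.
Since P[∪ A_i] ≤ 10/11 < 1, the complement has P[∩ A_i^c] ≥ 1 − 10/11 = 1/11 > 0, so some outcome avoids every A_i.

29·p = 10/11 ≈ 0.909091; existence CERTIFIED by the union bound.


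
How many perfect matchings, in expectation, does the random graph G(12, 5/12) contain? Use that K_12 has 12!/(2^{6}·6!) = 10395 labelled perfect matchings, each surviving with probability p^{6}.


K_12 has 12!/(2^{6}·6!) = 10395 labelled perfect matchings.
For each such perfect matching H, let X_H = 1 if all 6 edges of H are present in G. Then P[X_H = 1] = p^{6} = (5/12)^{6} = 15625/2985984.
By linearity: E[X] = Σ_H E[X_H] = 10395 · p^{6} = 10395 · 15625/2985984 = 6015625/110592.
Numerically: E[X] ≈ 54.39.

E[X] = 10395 · (5/12)^{6} = 6015625/110592 ≈ 54.39.


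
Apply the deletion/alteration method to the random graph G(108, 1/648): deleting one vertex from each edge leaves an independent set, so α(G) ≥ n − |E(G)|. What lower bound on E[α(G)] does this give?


E[|E(G)|] = C(108, 2)·p = 5778 · (1/648) = 107/12.
E[α(G)] ≥ n − E[|E(G)|] = 108 − 107/12 = 1189/12.
Numerically: ≈ 99.0833.
(This is only a lower bound; the true E[α(G)] may be larger.)

E[α(G)] ≥ 1189/12 ≈ 99.0833.


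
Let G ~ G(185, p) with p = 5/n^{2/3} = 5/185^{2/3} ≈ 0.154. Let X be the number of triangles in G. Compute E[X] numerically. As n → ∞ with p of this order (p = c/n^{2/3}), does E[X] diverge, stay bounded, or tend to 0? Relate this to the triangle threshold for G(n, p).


Number of potential triangles: C(185, 3) = 1038220.
Each occurs with probability p³ ≈ (0.154)³ ≈ 3.652301e-03.
By linearity: E[X] = C(185, 3)·p³ ≈ 1038220 · 3.652301e-03 ≈ 3791.8919.
Since α = 2/3 < 1, p = c/n^{2/3} ≫ 1/n is above the triangle threshold p ~ 1/n. Asymptotically E[X] ~ (c³/6)·n^{3(1−α)} = (5³/6)·n^{1} → ∞; triangles are abundant w.h.p.

E[X] ≈ 3791.8919; in regime p = Θ(1/n^{2/3}) E[X] diverges (above the triangle threshold p ~ 1/n).


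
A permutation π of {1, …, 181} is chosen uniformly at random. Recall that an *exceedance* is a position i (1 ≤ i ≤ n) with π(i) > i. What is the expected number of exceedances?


Write X = Σ_{i=1}^{181} X_i, where X_i = 1_{π(i) > i}.
For each fixed i, π(i) is uniform over {1, …, 181} (marginal of a uniform permutation), so P[π(i) > i] = (n − i)/n. Summing: Σ_{i=1}^{181} (n − i)/n = (0 + 1 + … + 180)/181 = 181(181 − 1)/(2·181) = (181 − 1)/2.
Hence E[X] = Σ_{i=1}^{181} (181 − i)/181 = 90 ≈ 90.000.

E[X] = 90 = 90.000.


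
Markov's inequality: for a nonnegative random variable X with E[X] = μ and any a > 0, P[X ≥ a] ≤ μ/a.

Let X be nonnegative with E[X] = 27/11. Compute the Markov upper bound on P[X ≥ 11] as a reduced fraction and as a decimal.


μ = E[X] = 27/11, a = 11.
Markov: P[X ≥ 11] ≤ μ/a = (27/11)/11 = 27/121.
Numerically: ≈ 0.2231.
(Since a = 11 > μ = 2.4545, the bound 27/121 is < 1 and informative.)

P[X ≥ 11] ≤ 27/121 ≈ 0.2231.


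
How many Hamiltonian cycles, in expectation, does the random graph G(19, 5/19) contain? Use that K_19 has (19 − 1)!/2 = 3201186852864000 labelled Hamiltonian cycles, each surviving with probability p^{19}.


K_19 has (19 − 1)!/2 = 3201186852864000 labelled Hamiltonian cycles.
For each such Hamiltonian cycle H, let X_H = 1 if all 19 edges of H are present in G. Then P[X_H = 1] = p^{19} = (5/19)^{19} = 19073486328125/1978419655660313589123979.
Summing the indicators: E[X] = Σ_H E[X_H] = 3201186852864000 · p^{19} = 3201186852864000 · 19073486328125/1978419655660313589123979 = 61057793671875000000000000000/1978419655660313589123979.
Numerically: E[X] ≈ 30861.9.

E[X] = 3201186852864000 · (5/19)^{19} = 61057793671875000000000000000/1978419655660313589123979 ≈ 30861.9.


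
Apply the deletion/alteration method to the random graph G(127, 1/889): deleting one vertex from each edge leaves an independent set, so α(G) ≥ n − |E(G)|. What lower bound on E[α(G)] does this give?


E[|E(G)|] = C(127, 2)·p = 8001 · (1/889) = 9.
E[α(G)] ≥ n − E[|E(G)|] = 127 − 9 = 118.
Numerically: ≈ 118.00000.
(This is only a lower bound; the true E[α(G)] may be larger.)

E[α(G)] ≥ 118 ≈ 118.00000.


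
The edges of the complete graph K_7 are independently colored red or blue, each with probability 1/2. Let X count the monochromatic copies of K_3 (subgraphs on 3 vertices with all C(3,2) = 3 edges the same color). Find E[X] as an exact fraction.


Let X = Σ_S X_S over the C(7, 3) = 35 subsets S of size 3, where X_S = 1 if the K_3 on S is monochromatic.
For a fixed S, the K_3 on S has C(3, 2) = 3 edges. P[all 3 edges red] = (1/2)^3, and likewise for blue, so P[monochromatic] = 2·(1/2)^3 = 2^{1 − 3} = 1/4.
Summing: E[X] = C(7, 3) · 2^{1 − 3} = 35 · 1/4 = 35/4.
Numerically: E[X] ≈ 8.7500.

E[X] = C(7,3)·2^(1−C(3,2)) = 35/4 ≈ 8.7500.


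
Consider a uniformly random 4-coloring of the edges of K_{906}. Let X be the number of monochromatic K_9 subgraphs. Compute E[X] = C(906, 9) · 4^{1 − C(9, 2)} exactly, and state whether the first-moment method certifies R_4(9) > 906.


E[X] = C(906, 9) · 4^{1 − 36} = 1089130176400609441450 · 4^{−35} = 1089130176400609441450/1180591620717411303424.
As a reduced fraction: E[X] = 544565088200304720725/590295810358705651712 ≈ 0.922529.
Is E[X] < 1? YES.
Since E[X] < 1, there exists a 4-coloring of K_{906} with no monochromatic K_9; hence R_4(9) > 906.

E[X] = 544565088200304720725/590295810358705651712 ≈ 0.922529; E[X] < 1, so R_4(9) > 906.


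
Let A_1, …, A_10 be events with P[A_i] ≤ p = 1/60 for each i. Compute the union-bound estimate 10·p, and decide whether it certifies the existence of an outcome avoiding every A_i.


Union bound: P[∪_{i=1}^{10} A_i] ≤ Σ_i P[A_i] ≤ 10·p = 10·(1/60) = 1/6.
Numerically: 1/6 ≈ 0.167.
Is 1/6 < 1? YES.
Since P[∪ A_i] ≤ 1/6 < 1, the complement has P[∩ A_i^c] ≥ 1 − 1/6 = 5/6 > 0, so some outcome avoids every A_i.

10·p = 1/6 ≈ 0.167; existence CERTIFIED by the union bound.


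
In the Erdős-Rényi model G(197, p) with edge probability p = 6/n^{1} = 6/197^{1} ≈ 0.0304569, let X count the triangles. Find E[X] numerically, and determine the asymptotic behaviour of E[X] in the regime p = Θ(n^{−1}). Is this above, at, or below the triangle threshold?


Number of potential triangles: C(197, 3) = 1254890.
Each occurs with probability p³ ≈ (0.0304569)³ ≈ 2.82523822e-05.
By linearity: E[X] = C(197, 3)·p³ ≈ 1254890 · 2.82523822e-05 ≈ 35.453632.
Here α = 1, so p = 6/n is exactly at the triangle threshold p ~ 1/n. Asymptotically E[X] → c³/6 = 6³/6 = 36 ≈ 36.000000, a bounded constant. In this regime the triangle count is asymptotically Poisson(c³/6).

E[X] ≈ 35.453632; in regime p = Θ(1/n^{1}) E[X] stays bounded (at the triangle threshold p ~ 1/n).


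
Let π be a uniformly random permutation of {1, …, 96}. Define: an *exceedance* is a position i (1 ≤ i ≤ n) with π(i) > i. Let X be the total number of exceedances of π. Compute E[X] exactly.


Write X = Σ_{i=1}^{96} X_i, where X_i = 1_{π(i) > i}.
For each fixed i, π(i) is uniform over {1, …, 96} (marginal of a uniform permutation), so P[π(i) > i] = (n − i)/n. Summing: Σ_{i=1}^{96} (n − i)/n = (0 + 1 + … + 95)/96 = 96(96 − 1)/(2·96) = (96 − 1)/2.
Hence E[X] = Σ_{i=1}^{96} (96 − i)/96 = 95/2 ≈ 47.500.

E[X] = 95/2 = 47.500.


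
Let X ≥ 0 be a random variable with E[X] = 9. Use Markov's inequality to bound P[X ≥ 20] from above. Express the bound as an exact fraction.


μ = E[X] = 9, a = 20.
Markov: P[X ≥ 20] ≤ μ/a = (9)/20 = 9/20.
Numerically: ≈ 0.45000.
(Since a = 20 > μ = 9.00000, the bound 9/20 is < 1 and informative.)

P[X ≥ 20] ≤ 9/20 ≈ 0.45000.


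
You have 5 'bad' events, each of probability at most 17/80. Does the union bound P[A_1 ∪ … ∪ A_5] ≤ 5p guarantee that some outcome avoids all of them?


Union bound: P[∪_{i=1}^{5} A_i] ≤ Σ_i P[A_i] ≤ 5·p = 5·(17/80) = 17/16.
Numerically: 17/16 ≈ 1.06250.
Is 17/16 < 1? NO.
Since the bound 17/16 is ≥ 1, the union bound is uninformative here; it does NOT by itself certify existence.

5·p = 17/16 ≈ 1.06250; existence NOT certified by the union bound.


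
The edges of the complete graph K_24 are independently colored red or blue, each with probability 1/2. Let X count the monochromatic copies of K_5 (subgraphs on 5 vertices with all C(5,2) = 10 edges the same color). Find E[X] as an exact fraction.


Let X = Σ_S X_S over the C(24, 5) = 42504 subsets S of size 5, where X_S = 1 if the K_5 on S is monochromatic.
For a fixed S, the K_5 on S has C(5, 2) = 10 edges. P[all 10 edges red] = (1/2)^10, and likewise for blue, so P[monochromatic] = 2·(1/2)^10 = 2^{1 − 10} = 1/512.
Summing: E[X] = C(24, 5) · 2^{1 − 10} = 42504 · 1/512 = 5313/64.
Numerically: E[X] ≈ 83.0156.

E[X] = C(24,5)·2^(1−C(5,2)) = 5313/64 ≈ 83.0156.


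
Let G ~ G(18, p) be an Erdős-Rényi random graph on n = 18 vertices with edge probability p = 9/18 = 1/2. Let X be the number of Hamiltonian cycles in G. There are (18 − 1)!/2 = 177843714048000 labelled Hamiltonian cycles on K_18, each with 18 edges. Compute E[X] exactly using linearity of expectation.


K_18 has (18 − 1)!/2 = 177843714048000 labelled Hamiltonian cycles.
For each such Hamiltonian cycle H, let X_H = 1 if all 18 edges of H are present in G. Then P[X_H = 1] = p^{18} = (1/2)^{18} = 1/262144.
Summing the indicators: E[X] = Σ_H E[X_H] = 177843714048000 · p^{18} = 177843714048000 · 1/262144 = 10854718875/16.
Numerically: E[X] ≈ 6.78e+08.

E[X] = 177843714048000 · (1/2)^{18} = 10854718875/16 ≈ 6.78e+08.


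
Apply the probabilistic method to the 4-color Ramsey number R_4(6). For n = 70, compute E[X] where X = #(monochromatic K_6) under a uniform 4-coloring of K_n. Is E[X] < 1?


E[X] = C(70, 6) · 4^{1 − 15} = 131115985 · 4^{−14} = 131115985/268435456.
As a reduced fraction: E[X] = 131115985/268435456 ≈ 0.488.
Is E[X] < 1? YES.
Since E[X] < 1, there exists a 4-coloring of K_{70} with no monochromatic K_6; hence R_4(6) > 70.

E[X] = 131115985/268435456 ≈ 0.488; E[X] < 1, so R_4(6) > 70.


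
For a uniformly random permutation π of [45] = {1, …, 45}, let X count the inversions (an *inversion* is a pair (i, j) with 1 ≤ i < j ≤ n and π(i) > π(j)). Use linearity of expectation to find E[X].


Write X = Σ X_I over the C(45, 2) = 990 pairs i < j, with X_I the indicator of one inversion.
There are 990 indicators.
For each fixed pair i < j, the values π(i) and π(j) are two distinct elements of {1, …, 45} in uniformly random order; by symmetry P[π(i) > π(j)] = 1/2.
By linearity: E[X] = 990 · (1/2) = C(45, 2) · (1/2) = 990/2 = 495 ≈ 495.0000.

E[X] = 495 = 495.0000.


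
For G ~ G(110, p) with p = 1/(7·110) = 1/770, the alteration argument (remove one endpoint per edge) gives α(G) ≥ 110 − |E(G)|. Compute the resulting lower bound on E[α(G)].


E[|E(G)|] = C(110, 2)·p = 5995 · (1/770) = 109/14.
E[α(G)] ≥ n − E[|E(G)|] = 110 − 109/14 = 1431/14.
Numerically: ≈ 102.21429.
(This is only a lower bound; the true E[α(G)] may be larger.)

E[α(G)] ≥ 1431/14 ≈ 102.21429.


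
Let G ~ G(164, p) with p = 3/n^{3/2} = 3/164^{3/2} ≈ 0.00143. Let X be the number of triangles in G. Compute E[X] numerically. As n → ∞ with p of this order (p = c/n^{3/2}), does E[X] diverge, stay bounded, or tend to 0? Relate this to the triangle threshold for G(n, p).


Number of potential triangles: C(164, 3) = 721764.
Each occurs with probability p³ ≈ (0.00143)³ ≈ 2.91452e-09.
By linearity: E[X] = C(164, 3)·p³ ≈ 721764 · 2.91452e-09 ≈ 0.002.
Since α = 3/2 > 1, p = c/n^{3/2} = o(1/n) is below the triangle threshold p ~ 1/n. Asymptotically E[X] ~ (c³/6)·n^{3(1−α)} = (3³/6)·n^{-1.5} → 0, so by Markov's inequality G has no triangles w.h.p.

E[X] ≈ 0.002; in regime p = Θ(1/n^{3/2}) E[X] tends to 0 (below the triangle threshold p ~ 1/n).


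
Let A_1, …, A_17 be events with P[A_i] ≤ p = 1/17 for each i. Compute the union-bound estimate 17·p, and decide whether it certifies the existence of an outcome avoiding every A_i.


Union bound: P[∪_{i=1}^{17} A_i] ≤ Σ_i P[A_i] ≤ 17·p = 17·(1/17) = 1.
Numerically: 1 ≈ 1.000000.
Is 1 < 1? NO.
Since the bound 1 is ≥ 1, the union bound is uninformative here; it does NOT by itself certify existence.

17·p = 1 ≈ 1.000000; existence NOT certified by the union bound.


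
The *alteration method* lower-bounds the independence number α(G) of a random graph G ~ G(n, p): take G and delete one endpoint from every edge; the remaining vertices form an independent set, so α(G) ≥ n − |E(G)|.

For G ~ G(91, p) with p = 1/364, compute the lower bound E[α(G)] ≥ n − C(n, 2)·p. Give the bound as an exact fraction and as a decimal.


E[|E(G)|] = C(91, 2)·p = 4095 · (1/364) = 45/4.
E[α(G)] ≥ n − E[|E(G)|] = 91 − 45/4 = 319/4.
Numerically: ≈ 79.7500.
(This is only a lower bound; the true E[α(G)] may be larger.)

E[α(G)] ≥ 319/4 ≈ 79.7500.
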